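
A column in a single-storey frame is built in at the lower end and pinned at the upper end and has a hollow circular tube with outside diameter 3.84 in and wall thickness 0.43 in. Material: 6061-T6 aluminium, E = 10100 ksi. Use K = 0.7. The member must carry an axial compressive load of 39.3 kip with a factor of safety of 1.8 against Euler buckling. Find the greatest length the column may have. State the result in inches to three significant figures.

Inner diameter d_i = 3.84 − 2×0.43 = 2.980 in
I = π(d_o⁴ − d_i⁴)/64 = π(3.84⁴ − 2.980⁴)/64 = 6.802 in⁴
Required critical load P_cr = n·P = 1.8 × 39.3 = 70.74 kip = 7.074×10^4 lb
From P_cr = π²EI/(K·L)²:  L = (1/K)·√(π²EI/P_cr) = (1/0.7)·√(π²×1.01×10^7×6.802/7.074×10^4)
L = 140 in

L_max ≈ 140 in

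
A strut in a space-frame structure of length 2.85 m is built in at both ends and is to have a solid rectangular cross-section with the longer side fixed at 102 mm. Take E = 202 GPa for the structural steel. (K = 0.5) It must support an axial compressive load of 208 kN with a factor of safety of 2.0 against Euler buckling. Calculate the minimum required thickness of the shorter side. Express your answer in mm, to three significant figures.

Required P_cr = n·P = 2.0 × 208 = 416.0 kN
L_e = K·L = 0.5 × 2.85 = 1.425 m
Required I = P_cr·L_e²/(π²E) = 4.160×10^5 × 1.425² / (π² × 2.02×10^11) = 4.237×10^-7 m⁴
I_req = 4.237×10^5 mm⁴
Rectangle, weak axis: I_min = h·b³/12 with h = 102 mm fixed  ⇒  b = (12I/h)^(1/3) = 36.8 mm

b ≈ 36.8 mm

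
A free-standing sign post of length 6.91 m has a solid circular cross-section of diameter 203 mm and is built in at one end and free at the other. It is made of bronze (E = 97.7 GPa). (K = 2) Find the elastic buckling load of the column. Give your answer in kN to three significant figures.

P_cr ≈ 421 kN

I = πd⁴/64 = π×203⁴/64 = 8.336×10^7 mm⁴
I = 8.336×10^7 mm⁴ = 8.336×10^-5 m⁴
Effective length L_e = K·L = 2 × 6.91 = 13.82 m
P_cr = π²EI / L_e² = π² × 97.7×10⁹ × 8.336×10^-5 / 13.82² = 4.209×10^5 N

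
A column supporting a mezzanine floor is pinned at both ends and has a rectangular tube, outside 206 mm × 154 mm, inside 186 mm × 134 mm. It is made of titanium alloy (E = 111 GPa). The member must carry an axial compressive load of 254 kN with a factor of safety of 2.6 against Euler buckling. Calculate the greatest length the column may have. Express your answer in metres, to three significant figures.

L_max ≈ 6.49 m

Weak-axis I_min = (h_o·b_o³ − h_i·b_i³)/12 with b_o = 154, b_i = 134.0 mm (shorter outer/inner sides).
I_min = (206×154³ − 186.0×134.0³)/12 = 2.540×10^7 mm⁴
I = 2.540×10^-5 m⁴
Required critical load P_cr = n·P = 2.6 × 254 = 660.4 kN = 6.604×10^5 N
From P_cr = π²EI/(K·L)²:  L = (1/K)·√(π²EI/P_cr) = (1/1)·√(π²×1.11×10^11×2.540×10^-5/6.604×10^5)
L = 6.49 m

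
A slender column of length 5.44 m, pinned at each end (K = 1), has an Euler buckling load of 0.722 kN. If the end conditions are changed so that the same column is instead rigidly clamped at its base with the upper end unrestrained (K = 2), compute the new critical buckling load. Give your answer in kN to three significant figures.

P_cr ≈ 0.180 kN

P_cr ∝ 1/K², so P_cr,new = P_cr,old × (K_old/K_new)² = 0.722 × (1/2)²
= 0.722 × 0.2500 = 0.180 kN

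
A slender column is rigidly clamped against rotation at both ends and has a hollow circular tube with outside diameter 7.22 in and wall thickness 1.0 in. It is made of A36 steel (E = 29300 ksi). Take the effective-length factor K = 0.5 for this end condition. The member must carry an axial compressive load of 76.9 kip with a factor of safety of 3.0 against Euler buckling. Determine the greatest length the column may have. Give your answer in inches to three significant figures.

Inner diameter d_i = 7.22 − 2×1.0 = 5.220 in
I = π(d_o⁴ − d_i⁴)/64 = π(7.22⁴ − 5.220⁴)/64 = 96.94 in⁴
Required critical load P_cr = n·P = 3.0 × 76.9 = 230.7 kip = 2.307×10^5 lb
From P_cr = π²EI/(K·L)²:  L = (1/K)·√(π²EI/P_cr) = (1/0.5)·√(π²×2.93×10^7×96.94/2.307×10^5)
L = 697 in

L_max ≈ 697 in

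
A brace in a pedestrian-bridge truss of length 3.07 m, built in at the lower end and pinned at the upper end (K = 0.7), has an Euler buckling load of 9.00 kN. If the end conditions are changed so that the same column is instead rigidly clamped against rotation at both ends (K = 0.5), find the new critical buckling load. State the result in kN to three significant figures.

P_cr ≈ 17.6 kN

P_cr ∝ 1/K², so P_cr,new = P_cr,old × (K_old/K_new)² = 9.00 × (0.7/0.5)²
= 9.00 × 1.960 = 17.6 kN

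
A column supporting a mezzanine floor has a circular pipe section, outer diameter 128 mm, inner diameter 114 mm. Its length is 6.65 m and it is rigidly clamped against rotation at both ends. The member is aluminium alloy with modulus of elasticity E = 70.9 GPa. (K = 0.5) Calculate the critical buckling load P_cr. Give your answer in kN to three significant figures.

d_o = 128 mm, d_i = 114 mm
I = π(d_o⁴ − d_i⁴)/64 = π(128⁴ − 114.0⁴)/64 = 4.886×10^6 mm⁴
I = 4.886×10^6 mm⁴ = 4.886×10^-6 m⁴
Effective length L_e = K·L = 0.5 × 6.65 = 3.325 m
P_cr = π²EI / L_e² = π² × 70.9×10⁹ × 4.886×10^-6 / 3.325² = 3.093×10^5 N

P_cr ≈ 309 kN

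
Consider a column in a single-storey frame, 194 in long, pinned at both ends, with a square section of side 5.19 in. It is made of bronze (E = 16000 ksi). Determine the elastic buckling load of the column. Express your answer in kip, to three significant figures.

I = a⁴/12 = 5.19⁴/12 = 60.46 in⁴
Effective length L_e = K·L = 1 × 194 = 194.0 in
P_cr = π²EI / L_e² = π² × 16000×10³ × 60.46 / 194.0² = 2.537×10^5 lb

P_cr ≈ 254 kip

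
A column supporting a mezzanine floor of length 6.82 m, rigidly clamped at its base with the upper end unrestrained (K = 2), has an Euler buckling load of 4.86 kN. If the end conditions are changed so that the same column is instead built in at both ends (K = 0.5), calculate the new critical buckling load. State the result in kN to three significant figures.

P_cr ∝ 1/K², so P_cr,new = P_cr,old × (K_old/K_new)² = 4.86 × (2/0.5)²
= 4.86 × 16.00 = 77.8 kN

P_cr ≈ 77.8 kN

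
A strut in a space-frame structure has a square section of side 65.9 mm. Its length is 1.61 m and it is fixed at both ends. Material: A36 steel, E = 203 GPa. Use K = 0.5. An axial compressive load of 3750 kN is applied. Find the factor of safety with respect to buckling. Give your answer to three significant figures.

n ≈ 1.30

I = a⁴/12 = 65.9⁴/12 = 1.572×10^6 mm⁴
I = 1.572×10^6 mm⁴ = 1.572×10^-6 m⁴
Effective length L_e = K·L = 0.5 × 1.61 = 0.8050 m
P_cr = π²EI / L_e² = π² × 203×10⁹ × 1.572×10^-6 / 0.8050² = 4.859×10^6 N
Factor of safety n = P_cr / P = 4859.2 / 3750 = 1.30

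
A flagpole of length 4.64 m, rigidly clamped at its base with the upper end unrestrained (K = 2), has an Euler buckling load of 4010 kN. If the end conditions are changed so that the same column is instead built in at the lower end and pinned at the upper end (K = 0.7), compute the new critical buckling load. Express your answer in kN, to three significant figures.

P_cr ≈ 32700 kN

P_cr ∝ 1/K², so P_cr,new = P_cr,old × (K_old/K_new)² = 4010 × (2/0.7)²
= 4010 × 8.163 = 32700 kN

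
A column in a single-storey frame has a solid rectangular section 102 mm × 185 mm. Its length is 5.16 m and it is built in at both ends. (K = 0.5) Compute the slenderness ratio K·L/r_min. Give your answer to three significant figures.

λ ≈ 87.6

For a rectangle r_min = b/√12 = 102/√12 = 29.44 mm
L_e = K·L = 0.5 × 5.16 m = 2.580 m = 2580.0 mm
λ = L_e / r_min = 2580.0 / 29.44 = 87.6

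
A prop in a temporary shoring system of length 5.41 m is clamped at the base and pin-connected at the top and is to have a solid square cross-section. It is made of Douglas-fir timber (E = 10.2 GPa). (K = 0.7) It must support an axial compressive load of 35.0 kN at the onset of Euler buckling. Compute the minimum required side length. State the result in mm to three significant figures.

a ≈ 87.9 mm

L_e = K·L = 0.7 × 5.41 = 3.787 m
Required I = P_cr·L_e²/(π²E) = 3.500×10^4 × 3.787² / (π² × 1.02×10^10) = 4.986×10^-6 m⁴
I_req = 4.986×10^6 mm⁴
Solid square: I = a⁴/12  ⇒  a = (12I)^(1/4) = (12×4.986×10^6)^(1/4) = 87.9 mm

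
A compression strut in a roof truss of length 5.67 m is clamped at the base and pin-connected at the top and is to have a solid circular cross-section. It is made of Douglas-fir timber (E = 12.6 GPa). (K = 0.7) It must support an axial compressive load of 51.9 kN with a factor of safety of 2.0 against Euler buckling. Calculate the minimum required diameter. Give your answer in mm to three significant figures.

d ≈ 128 mm

Required P_cr = n·P = 2.0 × 51.9 = 103.8 kN
L_e = K·L = 0.7 × 5.67 = 3.969 m
Required I = P_cr·L_e²/(π²E) = 1.038×10^5 × 3.969² / (π² × 1.26×10^10) = 1.315×10^-5 m⁴
I_req = 1.315×10^7 mm⁴
Solid circle: I = πd⁴/64  ⇒  d = (64I/π)^(1/4) = (64×1.315×10^7/π)^(1/4) = 128 mm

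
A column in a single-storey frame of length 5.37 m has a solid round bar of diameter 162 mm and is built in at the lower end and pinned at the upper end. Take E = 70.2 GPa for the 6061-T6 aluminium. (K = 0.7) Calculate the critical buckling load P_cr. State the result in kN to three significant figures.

P_cr ≈ 1660 kN

I = πd⁴/64 = π×162⁴/64 = 3.381×10^7 mm⁴
I = 3.381×10^7 mm⁴ = 3.381×10^-5 m⁴
Effective length L_e = K·L = 0.7 × 5.37 = 3.759 m
P_cr = π²EI / L_e² = π² × 70.2×10⁹ × 3.381×10^-5 / 3.759² = 1.658×10^6 N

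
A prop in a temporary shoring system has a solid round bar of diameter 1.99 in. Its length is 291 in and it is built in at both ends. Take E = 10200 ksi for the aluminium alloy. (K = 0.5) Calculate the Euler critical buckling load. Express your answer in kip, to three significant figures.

I = πd⁴/64 = π×1.99⁴/64 = 0.7698 in⁴
Effective length L_e = K·L = 0.5 × 291 = 145.5 in
P_cr = π²EI / L_e² = π² × 10200×10³ × 0.7698 / 145.5² = 3.661×10^3 lb

P_cr ≈ 3.66 kip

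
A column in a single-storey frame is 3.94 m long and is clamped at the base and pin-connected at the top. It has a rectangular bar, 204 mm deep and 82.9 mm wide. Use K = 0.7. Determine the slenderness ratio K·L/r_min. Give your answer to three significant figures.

Buckling occurs about the weak axis: I_min = h·b³/12 with b = 82.9 mm (the shorter side).
I_min = 204×82.9³/12 = 9.685×10^6 mm⁴
A = 1.691×10^4 mm²;  r_min = √(I/A) = √(9.685×10^6/1.691×10^4) = 23.93 mm
L_e = K·L = 0.7 × 3.94 m = 2.758 m = 2758.0 mm
λ = L_e / r_min = 2758.0 / 23.93 = 115

λ ≈ 115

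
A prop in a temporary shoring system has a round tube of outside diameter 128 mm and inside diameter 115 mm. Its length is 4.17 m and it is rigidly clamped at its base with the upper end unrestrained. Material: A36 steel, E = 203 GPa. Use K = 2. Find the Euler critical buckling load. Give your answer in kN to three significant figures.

P_cr ≈ 132 kN

d_o = 128 mm, d_i = 115 mm
I = π(d_o⁴ − d_i⁴)/64 = π(128⁴ − 115.0⁴)/64 = 4.591×10^6 mm⁴
I = 4.591×10^6 mm⁴ = 4.591×10^-6 m⁴
Effective length L_e = K·L = 2 × 4.17 = 8.340 m
P_cr = π²EI / L_e² = π² × 203×10⁹ × 4.591×10^-6 / 8.340² = 1.323×10^5 N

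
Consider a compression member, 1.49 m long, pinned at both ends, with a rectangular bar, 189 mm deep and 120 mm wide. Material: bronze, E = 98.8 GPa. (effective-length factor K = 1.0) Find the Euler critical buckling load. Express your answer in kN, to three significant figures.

P_cr ≈ 12000 kN

Buckling occurs about the weak axis: I_min = h·b³/12 with b = 120 mm (the shorter side).
I_min = 189×120³/12 = 2.722×10^7 mm⁴
I = 2.722×10^7 mm⁴ = 2.722×10^-5 m⁴
Effective length L_e = K·L = 1 × 1.49 = 1.490 m
P_cr = π²EI / L_e² = π² × 98.8×10⁹ × 2.722×10^-5 / 1.490² = 1.195×10^7 N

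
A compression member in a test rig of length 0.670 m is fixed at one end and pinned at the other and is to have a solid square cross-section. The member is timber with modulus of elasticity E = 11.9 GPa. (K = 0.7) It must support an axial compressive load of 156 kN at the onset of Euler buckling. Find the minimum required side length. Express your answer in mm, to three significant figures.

L_e = K·L = 0.7 × 0.670 = 0.4690 m
Required I = P_cr·L_e²/(π²E) = 1.560×10^5 × 0.4690² / (π² × 1.19×10^10) = 2.922×10^-7 m⁴
I_req = 2.922×10^5 mm⁴
Solid square: I = a⁴/12  ⇒  a = (12I)^(1/4) = (12×2.922×10^5)^(1/4) = 43.3 mm

a ≈ 43.3 mm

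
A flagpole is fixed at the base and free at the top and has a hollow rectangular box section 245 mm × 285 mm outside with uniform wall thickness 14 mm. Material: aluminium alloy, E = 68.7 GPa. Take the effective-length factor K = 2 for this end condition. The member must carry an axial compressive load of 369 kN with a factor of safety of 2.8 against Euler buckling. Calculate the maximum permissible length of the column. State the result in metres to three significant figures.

L_max ≈ 4.63 m

Inner dimensions: h_i = 285 − 2×14 = 257.0 mm, b_i = 245 − 2×14 = 217.0 mm
Weak-axis I_min = (h_o·b_o³ − h_i·b_i³)/12 with b_o = 245, b_i = 217.0 mm (shorter outer/inner sides).
I_min = (285×245³ − 257.0×217.0³)/12 = 1.304×10^8 mm⁴
I = 1.304×10^-4 m⁴
Required critical load P_cr = n·P = 2.8 × 369 = 1033 kN = 1.033×10^6 N
From P_cr = π²EI/(K·L)²:  L = (1/K)·√(π²EI/P_cr) = (1/2)·√(π²×6.87×10^10×1.304×10^-4/1.033×10^6)
L = 4.63 m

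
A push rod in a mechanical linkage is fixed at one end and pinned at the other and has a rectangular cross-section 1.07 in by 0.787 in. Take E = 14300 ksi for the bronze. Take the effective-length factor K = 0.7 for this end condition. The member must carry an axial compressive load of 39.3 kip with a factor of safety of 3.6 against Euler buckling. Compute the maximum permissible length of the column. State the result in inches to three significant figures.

Buckling occurs about the weak axis: I_min = h·b³/12 with b = 0.787 in (the shorter side).
I_min = 1.07×0.787³/12 = 4.346×10^-2 in⁴
Required critical load P_cr = n·P = 3.6 × 39.3 = 141.5 kip = 1.415×10^5 lb
From P_cr = π²EI/(K·L)²:  L = (1/K)·√(π²EI/P_cr) = (1/0.7)·√(π²×1.43×10^7×4.346×10^-2/1.415×10^5)
L = 9.41 in

L_max ≈ 9.41 in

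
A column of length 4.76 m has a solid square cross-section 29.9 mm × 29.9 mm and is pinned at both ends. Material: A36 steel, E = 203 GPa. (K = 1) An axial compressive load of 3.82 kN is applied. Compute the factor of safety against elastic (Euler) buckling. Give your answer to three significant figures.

n ≈ 1.54

I = a⁴/12 = 29.9⁴/12 = 6.660×10^4 mm⁴
I = 6.660×10^4 mm⁴ = 6.660×10^-8 m⁴
Effective length L_e = K·L = 1 × 4.76 = 4.760 m
P_cr = π²EI / L_e² = π² × 203×10⁹ × 6.660×10^-8 / 4.760² = 5.890×10^3 N
Factor of safety n = P_cr / P = 5.8896 / 3.82 = 1.54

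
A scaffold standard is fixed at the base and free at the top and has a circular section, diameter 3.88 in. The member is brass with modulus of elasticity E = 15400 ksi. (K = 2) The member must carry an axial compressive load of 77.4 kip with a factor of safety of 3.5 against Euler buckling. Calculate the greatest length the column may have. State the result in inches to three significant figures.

I = πd⁴/64 = π×3.88⁴/64 = 11.12 in⁴
Required critical load P_cr = n·P = 3.5 × 77.4 = 270.9 kip = 2.709×10^5 lb
From P_cr = π²EI/(K·L)²:  L = (1/K)·√(π²EI/P_cr) = (1/2)·√(π²×1.54×10^7×11.12/2.709×10^5)
L = 39.5 in

L_max ≈ 39.5 in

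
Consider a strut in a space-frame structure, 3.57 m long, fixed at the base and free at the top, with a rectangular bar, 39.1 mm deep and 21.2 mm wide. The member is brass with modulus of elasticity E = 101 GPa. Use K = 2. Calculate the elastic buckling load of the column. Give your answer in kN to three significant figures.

P_cr ≈ 0.607 kN

Buckling occurs about the weak axis: I_min = h·b³/12 with b = 21.2 mm (the shorter side).
I_min = 39.1×21.2³/12 = 3.105×10^4 mm⁴
I = 3.105×10^4 mm⁴ = 3.105×10^-8 m⁴
Effective length L_e = K·L = 2 × 3.57 = 7.140 m
P_cr = π²EI / L_e² = π² × 101×10⁹ × 3.105×10^-8 / 7.140² = 607.1 N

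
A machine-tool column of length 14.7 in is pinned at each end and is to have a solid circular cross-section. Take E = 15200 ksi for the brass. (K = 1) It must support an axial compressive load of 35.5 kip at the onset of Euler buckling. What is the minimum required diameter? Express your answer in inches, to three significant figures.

d ≈ 1.01 in

L_e = K·L = 1 × 14.7 = 14.70 in
Required I = P_cr·L_e²/(π²E) = 3.550×10^4 × 14.70² / (π² × 1.52×10^7) = 5.114×10^-2 in⁴
Solid circle: I = πd⁴/64  ⇒  d = (64I/π)^(1/4) = (64×5.114×10^-2/π)^(1/4) = 1.01 in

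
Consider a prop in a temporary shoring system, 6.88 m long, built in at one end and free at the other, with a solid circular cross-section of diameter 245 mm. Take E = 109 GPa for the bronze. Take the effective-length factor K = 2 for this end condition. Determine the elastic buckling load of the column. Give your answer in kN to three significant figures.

P_cr ≈ 1000 kN

I = πd⁴/64 = π×245⁴/64 = 1.769×10^8 mm⁴
I = 1.769×10^8 mm⁴ = 1.769×10^-4 m⁴
Effective length L_e = K·L = 2 × 6.88 = 13.76 m
P_cr = π²EI / L_e² = π² × 109×10⁹ × 1.769×10^-4 / 13.76² = 1.005×10^6 N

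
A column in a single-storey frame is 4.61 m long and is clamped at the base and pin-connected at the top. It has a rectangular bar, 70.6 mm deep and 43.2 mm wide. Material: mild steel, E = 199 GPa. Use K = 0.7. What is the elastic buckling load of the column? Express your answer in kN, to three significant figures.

Buckling occurs about the weak axis: I_min = h·b³/12 with b = 43.2 mm (the shorter side).
I_min = 70.6×43.2³/12 = 4.743×10^5 mm⁴
I = 4.743×10^5 mm⁴ = 4.743×10^-7 m⁴
Effective length L_e = K·L = 0.7 × 4.61 = 3.227 m
P_cr = π²EI / L_e² = π² × 199×10⁹ × 4.743×10^-7 / 3.227² = 8.946×10^4 N

P_cr ≈ 89.5 kN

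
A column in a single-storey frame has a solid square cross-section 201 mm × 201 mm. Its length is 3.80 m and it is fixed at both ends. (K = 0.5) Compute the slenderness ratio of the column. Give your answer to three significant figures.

λ ≈ 32.7

I = a⁴/12 = 201⁴/12 = 1.360×10^8 mm⁴
A = 4.040×10^4 mm²;  r_min = √(I/A) = √(1.360×10^8/4.040×10^4) = 58.02 mm
L_e = K·L = 0.5 × 3.80 m = 1.900 m = 1900.0 mm
λ = L_e / r_min = 1900.0 / 58.02 = 32.7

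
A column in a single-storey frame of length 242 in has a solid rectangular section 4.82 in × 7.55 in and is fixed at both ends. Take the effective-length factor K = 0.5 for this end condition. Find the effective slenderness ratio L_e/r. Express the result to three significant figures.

λ ≈ 87.0

For a rectangle r_min = b/√12 = 4.82/√12 = 1.391 in
L_e = K·L = 0.5 × 242 = 121.0 in
λ = L_e / r_min = 121.00 / 1.391 = 87.0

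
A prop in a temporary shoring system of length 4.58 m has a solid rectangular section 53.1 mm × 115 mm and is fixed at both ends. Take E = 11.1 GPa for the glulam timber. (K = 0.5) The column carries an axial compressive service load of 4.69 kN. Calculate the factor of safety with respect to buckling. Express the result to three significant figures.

n ≈ 6.39

Buckling occurs about the weak axis: I_min = h·b³/12 with b = 53.1 mm (the shorter side).
I_min = 115×53.1³/12 = 1.435×10^6 mm⁴
I = 1.435×10^6 mm⁴ = 1.435×10^-6 m⁴
Effective length L_e = K·L = 0.5 × 4.58 = 2.290 m
P_cr = π²EI / L_e² = π² × 11.1×10⁹ × 1.435×10^-6 / 2.290² = 2.997×10^4 N
Factor of safety n = P_cr / P = 29.974 / 4.69 = 6.39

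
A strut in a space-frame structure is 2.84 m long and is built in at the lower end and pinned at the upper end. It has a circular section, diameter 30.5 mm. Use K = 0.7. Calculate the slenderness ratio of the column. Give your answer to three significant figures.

For a solid circle r = d/4 = 30.5/4 = 7.625 mm
L_e = K·L = 0.7 × 2.84 m = 1.988 m = 1988.0 mm
λ = L_e / r_min = 1988.0 / 7.625 = 261

λ ≈ 261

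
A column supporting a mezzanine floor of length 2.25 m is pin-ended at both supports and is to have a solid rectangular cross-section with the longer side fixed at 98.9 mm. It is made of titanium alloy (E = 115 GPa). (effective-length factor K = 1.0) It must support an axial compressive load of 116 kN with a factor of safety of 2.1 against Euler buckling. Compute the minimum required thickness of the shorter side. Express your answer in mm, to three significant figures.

Required P_cr = n·P = 2.1 × 116 = 243.6 kN
L_e = K·L = 1 × 2.25 = 2.250 m
Required I = P_cr·L_e²/(π²E) = 2.436×10^5 × 2.250² / (π² × 1.15×10^11) = 1.087×10^-6 m⁴
I_req = 1.087×10^6 mm⁴
Rectangle, weak axis: I_min = h·b³/12 with h = 98.9 mm fixed  ⇒  b = (12I/h)^(1/3) = 50.9 mm

b ≈ 50.9 mm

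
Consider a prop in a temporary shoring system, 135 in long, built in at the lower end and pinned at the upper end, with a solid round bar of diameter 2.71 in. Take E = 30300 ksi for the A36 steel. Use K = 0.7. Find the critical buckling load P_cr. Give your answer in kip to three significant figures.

I = πd⁴/64 = π×2.71⁴/64 = 2.648 in⁴
Effective length L_e = K·L = 0.7 × 135 = 94.50 in
P_cr = π²EI / L_e² = π² × 30300×10³ × 2.648 / 94.50² = 8.866×10^4 lb

P_cr ≈ 88.7 kip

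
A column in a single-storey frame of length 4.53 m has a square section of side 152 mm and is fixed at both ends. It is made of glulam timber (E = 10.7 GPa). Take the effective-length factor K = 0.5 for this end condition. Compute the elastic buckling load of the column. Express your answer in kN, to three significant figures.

I = a⁴/12 = 152⁴/12 = 4.448×10^7 mm⁴
I = 4.448×10^7 mm⁴ = 4.448×10^-5 m⁴
Effective length L_e = K·L = 0.5 × 4.53 = 2.265 m
P_cr = π²EI / L_e² = π² × 10.7×10⁹ × 4.448×10^-5 / 2.265² = 9.157×10^5 N

P_cr ≈ 916 kN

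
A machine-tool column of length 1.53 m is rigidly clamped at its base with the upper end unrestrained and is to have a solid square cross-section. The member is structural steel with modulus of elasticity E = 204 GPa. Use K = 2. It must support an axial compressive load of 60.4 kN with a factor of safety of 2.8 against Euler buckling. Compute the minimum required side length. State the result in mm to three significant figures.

a ≈ 55.4 mm

Required P_cr = n·P = 2.8 × 60.4 = 169.1 kN
L_e = K·L = 2 × 1.53 = 3.060 m
Required I = P_cr·L_e²/(π²E) = 1.691×10^5 × 3.060² / (π² × 2.04×10^11) = 7.865×10^-7 m⁴
I_req = 7.865×10^5 mm⁴
Solid square: I = a⁴/12  ⇒  a = (12I)^(1/4) = (12×7.865×10^5)^(1/4) = 55.4 mm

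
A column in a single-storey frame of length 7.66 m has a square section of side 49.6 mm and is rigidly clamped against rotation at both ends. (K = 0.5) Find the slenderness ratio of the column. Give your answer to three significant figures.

λ ≈ 267

For a square r = a/√12 = 49.6/√12 = 14.32 mm
L_e = K·L = 0.5 × 7.66 m = 3.830 m = 3830.0 mm
λ = L_e / r_min = 3830.0 / 14.32 = 267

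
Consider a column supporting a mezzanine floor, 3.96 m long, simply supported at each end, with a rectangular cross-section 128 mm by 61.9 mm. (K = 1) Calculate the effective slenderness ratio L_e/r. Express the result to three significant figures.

For a rectangle r_min = b/√12 = 61.9/√12 = 17.87 mm
L_e = K·L = 1 × 3.96 m = 3.960 m = 3960.0 mm
λ = L_e / r_min = 3960.0 / 17.87 = 222

λ ≈ 222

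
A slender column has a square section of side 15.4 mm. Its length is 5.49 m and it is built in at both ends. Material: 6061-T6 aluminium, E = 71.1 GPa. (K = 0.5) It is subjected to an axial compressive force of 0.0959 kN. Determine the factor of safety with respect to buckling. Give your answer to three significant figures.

n ≈ 4.55

I = a⁴/12 = 15.4⁴/12 = 4.687×10^3 mm⁴
I = 4.687×10^3 mm⁴ = 4.687×10^-9 m⁴
Effective length L_e = K·L = 0.5 × 5.49 = 2.745 m
P_cr = π²EI / L_e² = π² × 71.1×10⁹ × 4.687×10^-9 / 2.745² = 436.5 N
Factor of safety n = P_cr / P = 0.43650 / 0.0959 = 4.55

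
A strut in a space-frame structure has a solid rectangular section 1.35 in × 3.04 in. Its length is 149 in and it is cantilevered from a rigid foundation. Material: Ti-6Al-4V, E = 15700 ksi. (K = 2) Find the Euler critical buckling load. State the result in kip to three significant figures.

P_cr ≈ 1.09 kip

Buckling occurs about the weak axis: I_min = h·b³/12 with b = 1.35 in (the shorter side).
I_min = 3.04×1.35³/12 = 0.6233 in⁴
Effective length L_e = K·L = 2 × 149 = 298.0 in
P_cr = π²EI / L_e² = π² × 15700×10³ × 0.6233 / 298.0² = 1.088×10^3 lb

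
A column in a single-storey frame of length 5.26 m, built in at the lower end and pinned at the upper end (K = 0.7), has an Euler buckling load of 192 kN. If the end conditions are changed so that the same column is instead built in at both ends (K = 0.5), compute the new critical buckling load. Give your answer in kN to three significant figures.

P_cr ∝ 1/K², so P_cr,new = P_cr,old × (K_old/K_new)² = 192 × (0.7/0.5)²
= 192 × 1.960 = 376 kN

P_cr ≈ 376 kN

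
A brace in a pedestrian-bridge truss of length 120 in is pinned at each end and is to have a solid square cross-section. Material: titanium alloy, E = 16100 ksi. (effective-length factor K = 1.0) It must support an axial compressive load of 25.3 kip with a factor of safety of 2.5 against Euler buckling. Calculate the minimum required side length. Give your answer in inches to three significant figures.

Required P_cr = n·P = 2.5 × 25.3 = 63.25 kip
L_e = K·L = 1 × 120 = 120.0 in
Required I = P_cr·L_e²/(π²E) = 6.325×10^4 × 120.0² / (π² × 1.61×10^7) = 5.732 in⁴
Solid square: I = a⁴/12  ⇒  a = (12I)^(1/4) = (12×5.732)^(1/4) = 2.88 in

a ≈ 2.88 in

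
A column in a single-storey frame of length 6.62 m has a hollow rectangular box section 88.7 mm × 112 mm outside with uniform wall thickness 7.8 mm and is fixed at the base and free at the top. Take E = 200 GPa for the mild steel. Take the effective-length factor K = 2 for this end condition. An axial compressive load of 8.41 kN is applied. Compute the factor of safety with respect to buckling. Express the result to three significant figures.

n ≈ 4.52

Inner dimensions: h_i = 112 − 2×7.8 = 96.40 mm, b_i = 88.7 − 2×7.8 = 73.10 mm
Weak-axis I_min = (h_o·b_o³ − h_i·b_i³)/12 with b_o = 88.7, b_i = 73.10 mm (shorter outer/inner sides).
I_min = (112×88.7³ − 96.40×73.10³)/12 = 3.375×10^6 mm⁴
I = 3.375×10^6 mm⁴ = 3.375×10^-6 m⁴
Effective length L_e = K·L = 2 × 6.62 = 13.24 m
P_cr = π²EI / L_e² = π² × 200×10⁹ × 3.375×10^-6 / 13.24² = 3.801×10^4 N
Factor of safety n = P_cr / P = 38.009 / 8.41 = 4.52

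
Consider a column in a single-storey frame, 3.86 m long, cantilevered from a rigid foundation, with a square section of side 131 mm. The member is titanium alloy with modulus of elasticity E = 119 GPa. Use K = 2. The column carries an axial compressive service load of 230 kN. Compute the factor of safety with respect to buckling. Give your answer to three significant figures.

I = a⁴/12 = 131⁴/12 = 2.454×10^7 mm⁴
I = 2.454×10^7 mm⁴ = 2.454×10^-5 m⁴
Effective length L_e = K·L = 2 × 3.86 = 7.720 m
P_cr = π²EI / L_e² = π² × 119×10⁹ × 2.454×10^-5 / 7.720² = 4.836×10^5 N
Factor of safety n = P_cr / P = 483.63 / 230 = 2.10

n ≈ 2.10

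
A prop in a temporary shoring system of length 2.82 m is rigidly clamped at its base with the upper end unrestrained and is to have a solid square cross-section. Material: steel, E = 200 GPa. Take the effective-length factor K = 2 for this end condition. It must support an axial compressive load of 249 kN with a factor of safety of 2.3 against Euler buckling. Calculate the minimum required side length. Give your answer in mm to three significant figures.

a ≈ 103 mm

Required P_cr = n·P = 2.3 × 249 = 572.7 kN
L_e = K·L = 2 × 2.82 = 5.640 m
Required I = P_cr·L_e²/(π²E) = 5.727×10^5 × 5.640² / (π² × 2.00×10^11) = 9.229×10^-6 m⁴
I_req = 9.229×10^6 mm⁴
Solid square: I = a⁴/12  ⇒  a = (12I)^(1/4) = (12×9.229×10^6)^(1/4) = 103 mm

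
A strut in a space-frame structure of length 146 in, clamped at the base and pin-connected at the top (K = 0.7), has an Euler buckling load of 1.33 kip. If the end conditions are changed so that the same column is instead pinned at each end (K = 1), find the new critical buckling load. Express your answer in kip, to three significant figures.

P_cr ∝ 1/K², so P_cr,new = P_cr,old × (K_old/K_new)² = 1.33 × (0.7/1)²
= 1.33 × 0.4900 = 0.652 kip

P_cr ≈ 0.652 kip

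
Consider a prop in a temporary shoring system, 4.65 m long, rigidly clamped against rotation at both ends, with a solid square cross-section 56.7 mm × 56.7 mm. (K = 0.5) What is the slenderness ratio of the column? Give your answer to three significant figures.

λ ≈ 142

For a square r = a/√12 = 56.7/√12 = 16.37 mm
L_e = K·L = 0.5 × 4.65 m = 2.325 m = 2325.0 mm
λ = L_e / r_min = 2325.0 / 16.37 = 142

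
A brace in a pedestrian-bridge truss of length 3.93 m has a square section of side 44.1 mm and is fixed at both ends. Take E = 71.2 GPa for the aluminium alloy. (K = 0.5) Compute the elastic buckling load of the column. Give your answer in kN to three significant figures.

P_cr ≈ 57.4 kN

I = a⁴/12 = 44.1⁴/12 = 3.152×10^5 mm⁴
I = 3.152×10^5 mm⁴ = 3.152×10^-7 m⁴
Effective length L_e = K·L = 0.5 × 3.93 = 1.965 m
P_cr = π²EI / L_e² = π² × 71.2×10⁹ × 3.152×10^-7 / 1.965² = 5.736×10^4 N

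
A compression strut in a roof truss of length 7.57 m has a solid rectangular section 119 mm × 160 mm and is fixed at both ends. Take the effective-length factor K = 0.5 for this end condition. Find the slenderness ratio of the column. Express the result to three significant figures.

λ ≈ 110

For a rectangle r_min = b/√12 = 119/√12 = 34.35 mm
L_e = K·L = 0.5 × 7.57 m = 3.785 m = 3785.0 mm
λ = L_e / r_min = 3785.0 / 34.35 = 110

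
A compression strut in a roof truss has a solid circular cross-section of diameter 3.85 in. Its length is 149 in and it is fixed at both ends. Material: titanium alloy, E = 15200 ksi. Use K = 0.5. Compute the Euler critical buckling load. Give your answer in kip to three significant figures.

P_cr ≈ 292 kip

I = πd⁴/64 = π×3.85⁴/64 = 10.78 in⁴
Effective length L_e = K·L = 0.5 × 149 = 74.50 in
P_cr = π²EI / L_e² = π² × 15200×10³ × 10.78 / 74.50² = 2.915×10^5 lb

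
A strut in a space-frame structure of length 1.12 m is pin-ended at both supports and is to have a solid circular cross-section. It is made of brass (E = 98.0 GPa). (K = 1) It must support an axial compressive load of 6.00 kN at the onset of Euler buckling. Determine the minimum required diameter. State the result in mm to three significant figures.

L_e = K·L = 1 × 1.12 = 1.120 m
Required I = P_cr·L_e²/(π²E) = 6.000×10^3 × 1.120² / (π² × 9.80×10^10) = 7.781×10^-9 m⁴
I_req = 7.781×10^3 mm⁴
Solid circle: I = πd⁴/64  ⇒  d = (64I/π)^(1/4) = (64×7.781×10^3/π)^(1/4) = 20.0 mm

d ≈ 20.0 mm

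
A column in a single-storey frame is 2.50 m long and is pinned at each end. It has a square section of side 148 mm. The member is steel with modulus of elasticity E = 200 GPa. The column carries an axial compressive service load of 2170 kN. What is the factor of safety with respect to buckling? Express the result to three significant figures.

I = a⁴/12 = 148⁴/12 = 3.998×10^7 mm⁴
I = 3.998×10^7 mm⁴ = 3.998×10^-5 m⁴
Effective length L_e = K·L = 1 × 2.50 = 2.500 m
P_cr = π²EI / L_e² = π² × 200×10⁹ × 3.998×10^-5 / 2.500² = 1.263×10^7 N
Factor of safety n = P_cr / P = 12627 / 2170 = 5.82

n ≈ 5.82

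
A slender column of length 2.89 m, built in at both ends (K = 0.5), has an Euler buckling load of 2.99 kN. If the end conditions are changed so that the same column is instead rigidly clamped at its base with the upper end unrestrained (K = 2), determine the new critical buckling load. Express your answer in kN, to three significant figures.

P_cr ≈ 0.187 kN

P_cr ∝ 1/K², so P_cr,new = P_cr,old × (K_old/K_new)² = 2.99 × (0.5/2)²
= 2.99 × 0.06250 = 0.187 kN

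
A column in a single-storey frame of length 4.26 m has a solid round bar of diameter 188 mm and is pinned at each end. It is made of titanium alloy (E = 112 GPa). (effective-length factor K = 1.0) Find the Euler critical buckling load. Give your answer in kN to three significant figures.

I = πd⁴/64 = π×188⁴/64 = 6.132×10^7 mm⁴
I = 6.132×10^7 mm⁴ = 6.132×10^-5 m⁴
Effective length L_e = K·L = 1 × 4.26 = 4.260 m
P_cr = π²EI / L_e² = π² × 112×10⁹ × 6.132×10^-5 / 4.260² = 3.735×10^6 N

P_cr ≈ 3740 kN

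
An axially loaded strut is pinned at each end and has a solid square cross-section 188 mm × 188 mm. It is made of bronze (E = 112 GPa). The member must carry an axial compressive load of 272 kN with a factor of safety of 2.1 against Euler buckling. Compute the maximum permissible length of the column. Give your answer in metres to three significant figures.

I = a⁴/12 = 188⁴/12 = 1.041×10^8 mm⁴
I = 1.041×10^-4 m⁴
Required critical load P_cr = n·P = 2.1 × 272 = 571.2 kN = 5.712×10^5 N
From P_cr = π²EI/(K·L)²:  L = (1/K)·√(π²EI/P_cr) = (1/1)·√(π²×1.12×10^11×1.041×10^-4/5.712×10^5)
L = 14.2 m

L_max ≈ 14.2 m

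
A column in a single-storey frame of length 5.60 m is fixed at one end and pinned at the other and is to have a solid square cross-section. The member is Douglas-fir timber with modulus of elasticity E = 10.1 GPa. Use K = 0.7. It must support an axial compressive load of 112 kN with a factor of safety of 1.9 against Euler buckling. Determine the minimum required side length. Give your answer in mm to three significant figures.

a ≈ 141 mm

Required P_cr = n·P = 1.9 × 112 = 212.8 kN
L_e = K·L = 0.7 × 5.60 = 3.920 m
Required I = P_cr·L_e²/(π²E) = 2.128×10^5 × 3.920² / (π² × 1.01×10^10) = 3.280×10^-5 m⁴
I_req = 3.280×10^7 mm⁴
Solid square: I = a⁴/12  ⇒  a = (12I)^(1/4) = (12×3.280×10^7)^(1/4) = 141 mm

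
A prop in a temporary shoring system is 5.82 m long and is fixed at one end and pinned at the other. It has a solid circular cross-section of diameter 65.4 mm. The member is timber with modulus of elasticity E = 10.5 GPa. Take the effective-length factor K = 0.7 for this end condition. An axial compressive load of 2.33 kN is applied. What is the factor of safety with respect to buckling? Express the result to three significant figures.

n ≈ 2.41

I = πd⁴/64 = π×65.4⁴/64 = 8.980×10^5 mm⁴
I = 8.980×10^5 mm⁴ = 8.980×10^-7 m⁴
Effective length L_e = K·L = 0.7 × 5.82 = 4.074 m
P_cr = π²EI / L_e² = π² × 10.5×10⁹ × 8.980×10^-7 / 4.074² = 5.607×10^3 N
Factor of safety n = P_cr / P = 5.6070 / 2.33 = 2.41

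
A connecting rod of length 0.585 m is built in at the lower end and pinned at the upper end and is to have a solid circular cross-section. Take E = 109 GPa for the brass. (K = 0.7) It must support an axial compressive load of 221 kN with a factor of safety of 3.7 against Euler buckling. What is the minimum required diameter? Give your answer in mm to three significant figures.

Required P_cr = n·P = 3.7 × 221 = 817.7 kN
L_e = K·L = 0.7 × 0.585 = 0.4095 m
Required I = P_cr·L_e²/(π²E) = 8.177×10^5 × 0.4095² / (π² × 1.09×10^11) = 1.275×10^-7 m⁴
I_req = 1.275×10^5 mm⁴
Solid circle: I = πd⁴/64  ⇒  d = (64I/π)^(1/4) = (64×1.275×10^5/π)^(1/4) = 40.1 mm

d ≈ 40.1 mm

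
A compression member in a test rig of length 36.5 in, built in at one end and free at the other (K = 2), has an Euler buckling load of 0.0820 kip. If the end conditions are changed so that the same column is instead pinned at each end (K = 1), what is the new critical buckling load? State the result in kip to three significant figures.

P_cr ≈ 0.328 kip

P_cr ∝ 1/K², so P_cr,new = P_cr,old × (K_old/K_new)² = 0.0820 × (2/1)²
= 0.0820 × 4.000 = 0.328 kip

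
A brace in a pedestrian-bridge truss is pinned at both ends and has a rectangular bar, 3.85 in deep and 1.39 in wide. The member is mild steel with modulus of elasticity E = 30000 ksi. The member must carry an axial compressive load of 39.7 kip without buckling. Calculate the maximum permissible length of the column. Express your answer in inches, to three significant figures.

Buckling occurs about the weak axis: I_min = h·b³/12 with b = 1.39 in (the shorter side).
I_min = 3.85×1.39³/12 = 0.8616 in⁴
At the buckling limit P_cr = P = 3.970×10^4 lb
From P_cr = π²EI/(K·L)²:  L = (1/K)·√(π²EI/P_cr) = (1/1)·√(π²×3.00×10^7×0.8616/3.970×10^4)
L = 80.2 in

L_max ≈ 80.2 in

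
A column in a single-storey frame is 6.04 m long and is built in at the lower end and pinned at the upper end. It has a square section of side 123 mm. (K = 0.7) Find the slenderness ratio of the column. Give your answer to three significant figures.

I = a⁴/12 = 123⁴/12 = 1.907×10^7 mm⁴
A = 1.513×10^4 mm²;  r_min = √(I/A) = √(1.907×10^7/1.513×10^4) = 35.51 mm
L_e = K·L = 0.7 × 6.04 m = 4.228 m = 4228.0 mm
λ = L_e / r_min = 4228.0 / 35.51 = 119

λ ≈ 119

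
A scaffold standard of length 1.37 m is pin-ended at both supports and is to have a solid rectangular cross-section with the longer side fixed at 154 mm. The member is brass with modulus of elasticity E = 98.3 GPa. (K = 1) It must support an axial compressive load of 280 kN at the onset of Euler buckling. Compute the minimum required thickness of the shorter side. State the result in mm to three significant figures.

b ≈ 34.8 mm

L_e = K·L = 1 × 1.37 = 1.370 m
Required I = P_cr·L_e²/(π²E) = 2.800×10^5 × 1.370² / (π² × 9.83×10^10) = 5.417×10^-7 m⁴
I_req = 5.417×10^5 mm⁴
Rectangle, weak axis: I_min = h·b³/12 with h = 154 mm fixed  ⇒  b = (12I/h)^(1/3) = 34.8 mm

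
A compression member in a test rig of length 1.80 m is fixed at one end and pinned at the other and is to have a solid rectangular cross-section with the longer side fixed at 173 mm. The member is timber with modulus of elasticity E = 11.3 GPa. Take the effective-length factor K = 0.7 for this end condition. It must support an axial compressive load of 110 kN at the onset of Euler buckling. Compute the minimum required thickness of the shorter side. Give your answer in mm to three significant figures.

b ≈ 47.7 mm

L_e = K·L = 0.7 × 1.80 = 1.260 m
Required I = P_cr·L_e²/(π²E) = 1.100×10^5 × 1.260² / (π² × 1.13×10^10) = 1.566×10^-6 m⁴
I_req = 1.566×10^6 mm⁴
Rectangle, weak axis: I_min = h·b³/12 with h = 173 mm fixed  ⇒  b = (12I/h)^(1/3) = 47.7 mm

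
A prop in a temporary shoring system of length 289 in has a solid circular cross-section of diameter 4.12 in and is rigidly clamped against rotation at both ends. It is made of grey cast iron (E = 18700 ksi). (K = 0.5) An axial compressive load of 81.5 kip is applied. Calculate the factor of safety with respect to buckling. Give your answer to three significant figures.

n ≈ 1.53

I = πd⁴/64 = π×4.12⁴/64 = 14.14 in⁴
Effective length L_e = K·L = 0.5 × 289 = 144.5 in
P_cr = π²EI / L_e² = π² × 18700×10³ × 14.14 / 144.5² = 1.250×10^5 lb
Factor of safety n = P_cr / P = 125.02 / 81.5 = 1.53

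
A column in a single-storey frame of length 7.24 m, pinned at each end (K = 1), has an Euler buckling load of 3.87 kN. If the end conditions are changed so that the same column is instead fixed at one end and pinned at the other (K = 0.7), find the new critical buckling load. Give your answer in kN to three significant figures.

P_cr ≈ 7.90 kN

P_cr ∝ 1/K², so P_cr,new = P_cr,old × (K_old/K_new)² = 3.87 × (1/0.7)²
= 3.87 × 2.041 = 7.90 kN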